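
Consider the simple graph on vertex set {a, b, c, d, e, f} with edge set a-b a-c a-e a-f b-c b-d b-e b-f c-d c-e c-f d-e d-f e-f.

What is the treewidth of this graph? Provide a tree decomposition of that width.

Treewidth 4.
Bags: B1 = {b, c, d, e, f}  B2 = {a, b, c, e, f}
Tree: B1–B2

Each bag holds 5 vertices, so the decomposition has width 4, which upper-bounds the treewidth. Conversely, {b, c, d, e, f} is a clique of size 5, and the vertices of any clique must share a bag in every tree decomposition; so some bag has ≥ 5 vertices and tw(G) ≥ 4. Therefore the treewidth is 4.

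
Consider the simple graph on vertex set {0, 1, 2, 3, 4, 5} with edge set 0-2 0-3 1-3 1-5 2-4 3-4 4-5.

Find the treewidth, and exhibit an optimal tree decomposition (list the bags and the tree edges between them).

Treewidth 2.
One such decomposition:
Bags: B1 = {0, 2, 3}  B2 = {2, 3, 4}  B3 = {1, 3, 4}  B4 = {1, 4, 5}
Tree: B1–B2, B2–B3, B3–B4

The largest bag has 3 vertices, giving width 2; this decomposition certifies tw(G) ≤ 2. The edges 0–2–4–3–0 form a cycle, so G is not a tree and its treewidth is at least 2. The upper and lower bounds meet at 2, so that is the treewidth.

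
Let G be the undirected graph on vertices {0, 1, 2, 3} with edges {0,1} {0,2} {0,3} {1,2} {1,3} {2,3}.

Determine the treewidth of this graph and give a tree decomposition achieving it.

With just one bag of size 4, the width is 4 − 1 = 3, so tw(G) ≤ 3. Conversely, {0, 1, 2, 3} is a clique of size 4, and the vertices of any clique must share a bag in every tree decomposition; so some bag has ≥ 4 vertices and tw(G) ≥ 3. Therefore the treewidth is 3.

Treewidth 3.
Bags: B1 = {0, 1, 2, 3}
Tree: (single bag)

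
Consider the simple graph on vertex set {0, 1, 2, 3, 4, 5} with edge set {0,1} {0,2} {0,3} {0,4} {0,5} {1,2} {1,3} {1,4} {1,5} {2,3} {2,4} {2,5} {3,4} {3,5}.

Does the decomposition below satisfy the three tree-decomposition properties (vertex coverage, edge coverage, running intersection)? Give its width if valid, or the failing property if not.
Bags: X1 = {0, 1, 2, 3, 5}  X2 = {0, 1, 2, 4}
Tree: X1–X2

A tree decomposition must satisfy three properties: every vertex lies in some bag; for every edge, both endpoints lie together in some bag; and for every vertex, the bags containing it form a connected subtree. Here edge (3,4) lies in no bag, so the decomposition is invalid.

No — edge (3,4) lies in no bag.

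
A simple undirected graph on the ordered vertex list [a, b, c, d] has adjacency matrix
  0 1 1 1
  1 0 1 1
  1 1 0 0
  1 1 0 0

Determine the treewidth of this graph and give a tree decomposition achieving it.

Treewidth 2.
One optimal decomposition is:
Bags: B1 = {a, b, d}  B2 = {a, b, c}
Tree: B1–B2

Each bag holds 3 vertices, so the decomposition has width 2, which upper-bounds the treewidth. On the other hand G contains the 3-clique {a, b, d}. A clique must lie in a single bag of any decomposition, so no decomposition can have width below 2. Therefore the treewidth is 2.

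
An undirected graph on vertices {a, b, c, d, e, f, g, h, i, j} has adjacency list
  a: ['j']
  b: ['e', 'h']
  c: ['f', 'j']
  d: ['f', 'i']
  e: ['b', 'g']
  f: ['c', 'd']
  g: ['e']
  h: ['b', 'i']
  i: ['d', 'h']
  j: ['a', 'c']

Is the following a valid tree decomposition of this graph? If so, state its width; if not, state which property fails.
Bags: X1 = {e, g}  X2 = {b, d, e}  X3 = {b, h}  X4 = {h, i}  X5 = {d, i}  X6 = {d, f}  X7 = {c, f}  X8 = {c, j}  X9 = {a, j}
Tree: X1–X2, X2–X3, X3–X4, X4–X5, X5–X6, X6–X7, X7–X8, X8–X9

No — bags containing vertex d are not connected in the tree.

A tree decomposition must satisfy three properties: every vertex lies in some bag; for every edge, both endpoints lie together in some bag; and for every vertex, the bags containing it form a connected subtree. Here bags containing vertex d are not connected in the tree, so the decomposition is invalid.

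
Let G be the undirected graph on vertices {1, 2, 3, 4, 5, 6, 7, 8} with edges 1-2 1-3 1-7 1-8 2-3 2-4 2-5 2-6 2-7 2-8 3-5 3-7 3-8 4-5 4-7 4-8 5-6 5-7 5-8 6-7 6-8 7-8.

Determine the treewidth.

4

A width-4 tree decomposition is:
Bags: B1 = {2, 3, 5, 7, 8}  B2 = {1, 2, 3, 7, 8}  B3 = {2, 5, 6, 7, 8}  B4 = {2, 4, 5, 7, 8}
Tree: B1–B2, B1–B3, B1–B4
Every bag has size at most 5, so the width is 5 − 1 = 4 and tw(G) ≤ 4. For the lower bound, the 5 vertices {1, 2, 3, 7, 8} are pairwise adjacent, and any tree decomposition puts a clique entirely inside one bag — forcing width ≥ 4. Combining the bounds, tw(G) = 4.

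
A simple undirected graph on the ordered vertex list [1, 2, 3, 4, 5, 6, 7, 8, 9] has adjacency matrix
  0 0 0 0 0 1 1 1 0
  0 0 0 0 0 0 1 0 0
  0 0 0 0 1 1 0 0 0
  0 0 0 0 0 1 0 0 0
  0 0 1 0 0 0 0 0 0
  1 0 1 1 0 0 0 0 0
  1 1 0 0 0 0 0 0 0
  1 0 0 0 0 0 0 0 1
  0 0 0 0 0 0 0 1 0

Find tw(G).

A width-1 tree decomposition is:
Bags: B1 = {1, 6}  B2 = {1, 7}  B3 = {2, 7}  B4 = {1, 8}  B5 = {3, 6}  B6 = {3, 5}  B7 = {8, 9}  B8 = {4, 6}
Tree: B1–B2, B2–B3, B2–B4, B1–B5, B5–B6, B4–B7, B1–B8
Each bag holds 2 vertices, so the decomposition has width 1, which upper-bounds the treewidth. G has an edge, so its treewidth is at least 1. The upper and lower bounds meet at 1, so that is the treewidth.

1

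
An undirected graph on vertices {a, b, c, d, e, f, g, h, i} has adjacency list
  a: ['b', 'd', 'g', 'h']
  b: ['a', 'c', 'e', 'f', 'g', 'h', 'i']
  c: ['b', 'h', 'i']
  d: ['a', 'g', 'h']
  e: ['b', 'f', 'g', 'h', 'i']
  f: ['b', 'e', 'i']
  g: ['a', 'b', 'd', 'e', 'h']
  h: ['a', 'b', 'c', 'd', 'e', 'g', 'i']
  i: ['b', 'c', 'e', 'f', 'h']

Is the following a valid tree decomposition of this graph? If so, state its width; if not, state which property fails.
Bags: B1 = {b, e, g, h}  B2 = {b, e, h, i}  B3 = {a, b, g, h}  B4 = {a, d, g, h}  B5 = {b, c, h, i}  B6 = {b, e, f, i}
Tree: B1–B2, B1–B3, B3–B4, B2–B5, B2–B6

Yes; width 3.

Vertex coverage: the bags together contain {a, b, c, d, e, f, g, h, i}, the full vertex set. Edge coverage: each edge of G has both endpoints in at least one bag. Running intersection: for every vertex, the bags containing it form a connected subtree. All three properties hold, so this is a valid tree decomposition of width max|bag| − 1 = 3, and hence tw(G) ≤ 3.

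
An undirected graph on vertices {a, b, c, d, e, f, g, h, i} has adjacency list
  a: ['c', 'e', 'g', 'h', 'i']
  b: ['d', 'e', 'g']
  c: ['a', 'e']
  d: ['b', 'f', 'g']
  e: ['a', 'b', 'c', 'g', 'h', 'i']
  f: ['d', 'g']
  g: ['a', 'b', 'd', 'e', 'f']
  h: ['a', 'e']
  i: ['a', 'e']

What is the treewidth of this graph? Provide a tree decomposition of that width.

Each bag holds 3 vertices, so the decomposition has width 2, which upper-bounds the treewidth. For the lower bound, the 3 vertices {d, f, g} are pairwise adjacent, and any tree decomposition puts a clique entirely inside one bag — forcing width ≥ 2. The upper and lower bounds meet at 2, so that is the treewidth.

Treewidth 2.
Bags: B1 = {a, e, g}  B2 = {b, e, g}  B3 = {a, e, h}  B4 = {a, c, e}  B5 = {b, d, g}  B6 = {d, f, g}  B7 = {a, e, i}
Tree: B1–B2, B1–B3, B1–B4, B2–B5, B5–B6, B3–B7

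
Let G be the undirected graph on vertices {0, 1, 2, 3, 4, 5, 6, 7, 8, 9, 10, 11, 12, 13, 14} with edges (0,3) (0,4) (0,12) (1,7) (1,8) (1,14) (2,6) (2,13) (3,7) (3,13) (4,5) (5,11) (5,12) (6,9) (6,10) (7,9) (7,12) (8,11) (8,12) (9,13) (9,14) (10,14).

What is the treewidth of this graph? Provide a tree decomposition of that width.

Treewidth 3.
One optimal decomposition is:
Bags: B1 = {2, 6, 10, 14}  B2 = {2, 6, 9, 14}  B3 = {2, 9, 13, 14}  B4 = {1, 9, 13, 14}  B5 = {1, 7, 9, 13}  B6 = {1, 3, 7, 13}  B7 = {1, 3, 7, 8}  B8 = {3, 7, 8, 12}  B9 = {0, 3, 8, 12}  B10 = {0, 8, 11, 12}  B11 = {0, 5, 11, 12}  B12 = {0, 4, 5, 11}
Tree: B1–B2, B2–B3, B3–B4, B4–B5, B5–B6, B6–B7, B7–B8, B8–B9, B9–B10, B10–B11, B11–B12

Every bag has size at most 4, so the width is 4 − 1 = 3 and tw(G) ≤ 3. For the lower bound: the 4 vertex sets {2,6,10}, {14}, {9}, {1,3,7,13} are disjoint, each induces a connected subgraph, and every pair is joined by at least one edge of G. Contracting each set to a single vertex therefore yields K_{4} as a minor, and since treewidth is minor-monotone, tw(G) ≥ tw(K_{4}) = 3. Combining the bounds, tw(G) = 3.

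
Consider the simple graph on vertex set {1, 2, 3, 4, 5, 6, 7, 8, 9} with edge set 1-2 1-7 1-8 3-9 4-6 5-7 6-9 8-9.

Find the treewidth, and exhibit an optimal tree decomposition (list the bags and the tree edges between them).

Treewidth 1.
One optimal decomposition is:
Bags: B1 = {8, 9}  B2 = {1, 8}  B3 = {1, 2}  B4 = {6, 9}  B5 = {1, 7}  B6 = {4, 6}  B7 = {5, 7}  B8 = {3, 9}
Tree: B1–B2, B2–B3, B1–B4, B3–B5, B4–B6, B5–B7, B4–B8

The largest bag has 2 vertices, giving width 1; this decomposition certifies tw(G) ≤ 1. Since G has at least one edge (e.g. 9–8), it is not an edgeless graph, so tw(G) ≥ 1. Therefore the treewidth is 1.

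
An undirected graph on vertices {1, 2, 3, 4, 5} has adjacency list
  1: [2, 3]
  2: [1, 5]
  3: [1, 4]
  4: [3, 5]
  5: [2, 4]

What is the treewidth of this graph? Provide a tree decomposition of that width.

Treewidth 2.
One optimal decomposition is:
Bags: B1 = {1, 3, 4}  B2 = {1, 4, 5}  B3 = {1, 2, 5}
Tree: B1–B2, B2–B3

The largest bag has 3 vertices, giving width 2; this decomposition certifies tw(G) ≤ 2. Since 1–3–4–5–2–1 is a cycle in G, G is not acyclic. Forests are exactly the graphs of treewidth ≤ 1, so tw(G) ≥ 2. Combining the bounds, tw(G) = 2.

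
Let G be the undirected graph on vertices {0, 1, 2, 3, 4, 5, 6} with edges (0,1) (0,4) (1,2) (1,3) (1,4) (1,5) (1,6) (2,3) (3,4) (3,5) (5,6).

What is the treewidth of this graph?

2

A width-2 tree decomposition is:
Bags: B1 = {1, 3, 4}  B2 = {1, 3, 5}  B3 = {1, 5, 6}  B4 = {1, 2, 3}  B5 = {0, 1, 4}
Tree: B1–B2, B2–B3, B1–B4, B1–B5
Each bag holds 3 vertices, so the decomposition has width 2, which upper-bounds the treewidth. On the other hand G contains the 3-clique {0, 1, 4}. A clique must lie in a single bag of any decomposition, so no decomposition can have width below 2. Therefore the treewidth is 2.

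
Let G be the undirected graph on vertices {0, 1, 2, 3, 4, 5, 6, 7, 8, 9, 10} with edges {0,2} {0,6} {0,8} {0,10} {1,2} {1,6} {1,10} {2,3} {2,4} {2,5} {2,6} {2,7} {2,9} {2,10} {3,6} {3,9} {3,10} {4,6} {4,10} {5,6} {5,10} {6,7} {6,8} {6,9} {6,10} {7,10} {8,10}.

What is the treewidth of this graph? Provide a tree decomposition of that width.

Every bag has size at most 4, so the width is 4 − 1 = 3 and tw(G) ≤ 3. On the other hand G contains the 4-clique {0, 6, 8, 10}. A clique must lie in a single bag of any decomposition, so no decomposition can have width below 3. Hence tw(G) = 3 exactly.

Treewidth 3.
One optimal decomposition is:
Bags: B1 = {0, 2, 6, 10}  B2 = {2, 3, 6, 10}  B3 = {2, 3, 6, 9}  B4 = {2, 4, 6, 10}  B5 = {1, 2, 6, 10}  B6 = {0, 6, 8, 10}  B7 = {2, 5, 6, 10}  B8 = {2, 6, 7, 10}
Tree: B1–B2, B2–B3, B1–B4, B1–B5, B1–B6, B4–B7, B7–B8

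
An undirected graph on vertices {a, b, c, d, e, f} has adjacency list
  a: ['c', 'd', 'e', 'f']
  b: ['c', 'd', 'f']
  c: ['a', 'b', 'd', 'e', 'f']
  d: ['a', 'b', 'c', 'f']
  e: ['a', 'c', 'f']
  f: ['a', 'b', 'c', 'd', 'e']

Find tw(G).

A width-3 tree decomposition is:
Bags: B1 = {a, c, d, f}  B2 = {b, c, d, f}  B3 = {a, c, e, f}
Tree: B1–B2, B1–B3
Each bag holds 4 vertices, so the decomposition has width 3, which upper-bounds the treewidth. On the other hand G contains the 4-clique {a, c, d, f}. A clique must lie in a single bag of any decomposition, so no decomposition can have width below 3. Combining the bounds, tw(G) = 3.

3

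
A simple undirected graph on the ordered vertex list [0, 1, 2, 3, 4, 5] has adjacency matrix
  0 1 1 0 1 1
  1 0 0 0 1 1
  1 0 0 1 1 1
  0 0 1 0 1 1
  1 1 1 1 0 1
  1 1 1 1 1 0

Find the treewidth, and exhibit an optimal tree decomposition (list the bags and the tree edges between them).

Treewidth 3.
Bags: B1 = {2, 3, 4, 5}  B2 = {0, 2, 4, 5}  B3 = {0, 1, 4, 5}
Tree: B1–B2, B2–B3

Each bag holds 4 vertices, so the decomposition has width 3, which upper-bounds the treewidth. For the lower bound, the 4 vertices {0, 1, 4, 5} are pairwise adjacent, and any tree decomposition puts a clique entirely inside one bag — forcing width ≥ 3. Combining the bounds, tw(G) = 3.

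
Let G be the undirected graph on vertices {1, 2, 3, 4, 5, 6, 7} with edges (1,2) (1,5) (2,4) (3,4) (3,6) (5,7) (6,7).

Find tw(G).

2

A width-2 tree decomposition is:
Bags: B1 = {1, 5, 7}  B2 = {1, 6, 7}  B3 = {1, 3, 6}  B4 = {1, 3, 4}  B5 = {1, 2, 4}
Tree: B1–B2, B2–B3, B3–B4, B4–B5
The largest bag has 3 vertices, giving width 2; this decomposition certifies tw(G) ≤ 2. The edges 1–5–7–6–3–4–2–1 form a cycle, so G is not a tree and its treewidth is at least 2. The upper and lower bounds meet at 2, so that is the treewidth.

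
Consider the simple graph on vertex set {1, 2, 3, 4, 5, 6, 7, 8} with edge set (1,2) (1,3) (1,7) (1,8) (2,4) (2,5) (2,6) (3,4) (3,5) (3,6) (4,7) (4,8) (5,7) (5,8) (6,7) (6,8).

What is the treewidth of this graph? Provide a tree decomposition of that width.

Every bag has size at most 5, so the width is 5 − 1 = 4 and tw(G) ≤ 4. For the lower bound: the 5 vertex sets {6,7}, {4,8}, {1,2}, {5}, {3} are disjoint, each induces a connected subgraph, and every pair is joined by at least one edge of G. Contracting each set to a single vertex therefore yields K_{5} as a minor, and since treewidth is minor-monotone, tw(G) ≥ tw(K_{5}) = 4. Therefore the treewidth is 4.

Treewidth 4.
Bags: B1 = {1, 4, 5, 6, 7}  B2 = {1, 4, 5, 6, 8}  B3 = {1, 2, 4, 5, 6}  B4 = {1, 3, 4, 5, 6}
Tree: B1–B2, B2–B3, B3–B4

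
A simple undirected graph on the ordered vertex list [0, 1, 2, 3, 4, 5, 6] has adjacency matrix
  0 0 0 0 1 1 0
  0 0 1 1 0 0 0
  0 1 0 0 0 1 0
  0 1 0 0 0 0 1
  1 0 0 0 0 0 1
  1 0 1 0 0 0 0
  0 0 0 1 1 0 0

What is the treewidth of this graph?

A width-2 tree decomposition is:
Bags: B1 = {3, 4, 6}  B2 = {1, 3, 4}  B3 = {1, 2, 4}  B4 = {2, 4, 5}  B5 = {0, 4, 5}
Tree: B1–B2, B2–B3, B3–B4, B4–B5
Every bag has size at most 3, so the width is 3 − 1 = 2 and tw(G) ≤ 2. For the lower bound, G contains the cycle 4–6–3–1–2–5–0–4, so G is not a forest; only forests have treewidth ≤ 1, hence tw(G) ≥ 2. Combining the bounds, tw(G) = 2.

2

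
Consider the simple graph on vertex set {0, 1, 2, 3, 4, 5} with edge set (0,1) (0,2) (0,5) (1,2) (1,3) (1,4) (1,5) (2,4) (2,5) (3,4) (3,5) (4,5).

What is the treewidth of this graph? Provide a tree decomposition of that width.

Treewidth 3.
One such decomposition:
Bags: B1 = {1, 2, 4, 5}  B2 = {0, 1, 2, 5}  B3 = {1, 3, 4, 5}
Tree: B1–B2, B1–B3

Every bag has size at most 4, so the width is 4 − 1 = 3 and tw(G) ≤ 3. For the lower bound, the 4 vertices {0, 1, 2, 5} are pairwise adjacent, and any tree decomposition puts a clique entirely inside one bag — forcing width ≥ 3. Combining the bounds, tw(G) = 3.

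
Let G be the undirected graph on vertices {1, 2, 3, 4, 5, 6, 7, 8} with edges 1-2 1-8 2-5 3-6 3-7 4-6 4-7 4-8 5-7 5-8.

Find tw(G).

A width-2 tree decomposition is:
Bags: B1 = {3, 6, 7}  B2 = {4, 6, 7}  B3 = {4, 5, 7}  B4 = {4, 5, 8}  B5 = {2, 5, 8}  B6 = {1, 2, 8}
Tree: B1–B2, B2–B3, B3–B4, B4–B5, B5–B6
Every bag has size at most 3, so the width is 3 − 1 = 2 and tw(G) ≤ 2. For the lower bound, G contains the cycle 3–6–4–7–3, so G is not a forest; only forests have treewidth ≤ 1, hence tw(G) ≥ 2. Therefore the treewidth is 2.

2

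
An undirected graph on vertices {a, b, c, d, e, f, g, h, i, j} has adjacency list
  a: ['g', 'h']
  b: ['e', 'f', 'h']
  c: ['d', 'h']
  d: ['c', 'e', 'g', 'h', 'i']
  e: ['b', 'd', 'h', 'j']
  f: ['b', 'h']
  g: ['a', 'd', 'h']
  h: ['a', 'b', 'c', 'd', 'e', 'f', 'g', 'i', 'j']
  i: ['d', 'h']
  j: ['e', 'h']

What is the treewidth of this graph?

A width-2 tree decomposition is:
Bags: B1 = {d, g, h}  B2 = {d, e, h}  B3 = {c, d, h}  B4 = {a, g, h}  B5 = {e, h, j}  B6 = {d, h, i}  B7 = {b, e, h}  B8 = {b, f, h}
Tree: B1–B2, B2–B3, B1–B4, B2–B5, B3–B6, B5–B7, B7–B8
Every bag has size at most 3, so the width is 3 − 1 = 2 and tw(G) ≤ 2. Conversely, {d, g, h} is a clique of size 3, and the vertices of any clique must share a bag in every tree decomposition; so some bag has ≥ 3 vertices and tw(G) ≥ 2. Hence tw(G) = 2 exactly.

2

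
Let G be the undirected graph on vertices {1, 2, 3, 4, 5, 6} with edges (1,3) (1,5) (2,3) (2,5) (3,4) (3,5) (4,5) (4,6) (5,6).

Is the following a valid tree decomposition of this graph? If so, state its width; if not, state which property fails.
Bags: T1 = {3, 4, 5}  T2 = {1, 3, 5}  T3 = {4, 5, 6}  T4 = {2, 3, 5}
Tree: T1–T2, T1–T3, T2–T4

Yes; width 2.

Checking the three conditions: (i) the bags cover all of {1, 2, 3, 4, 5, 6}; (ii) for each edge, some bag contains both endpoints; (iii) the bags containing any fixed vertex form a subtree. All hold, so the decomposition is valid with width 3 − 1 = 2.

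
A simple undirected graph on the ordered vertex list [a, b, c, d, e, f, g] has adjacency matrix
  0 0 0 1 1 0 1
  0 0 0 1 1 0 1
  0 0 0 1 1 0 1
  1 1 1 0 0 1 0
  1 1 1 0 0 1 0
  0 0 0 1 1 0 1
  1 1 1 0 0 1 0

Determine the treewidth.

A width-3 tree decomposition is:
Bags: B1 = {c, d, e, g}  B2 = {d, e, f, g}  B3 = {a, d, e, g}  B4 = {b, d, e, g}
Tree: B1–B2, B2–B3, B3–B4
Every bag has size at most 4, so the width is 4 − 1 = 3 and tw(G) ≤ 3. For the lower bound: the 4 vertex sets {c,e}, {f,g}, {d}, {a} are disjoint, each induces a connected subgraph, and every pair is joined by at least one edge of G. Contracting each set to a single vertex therefore yields K_{4} as a minor, and since treewidth is minor-monotone, tw(G) ≥ tw(K_{4}) = 3. Therefore the treewidth is 3.

3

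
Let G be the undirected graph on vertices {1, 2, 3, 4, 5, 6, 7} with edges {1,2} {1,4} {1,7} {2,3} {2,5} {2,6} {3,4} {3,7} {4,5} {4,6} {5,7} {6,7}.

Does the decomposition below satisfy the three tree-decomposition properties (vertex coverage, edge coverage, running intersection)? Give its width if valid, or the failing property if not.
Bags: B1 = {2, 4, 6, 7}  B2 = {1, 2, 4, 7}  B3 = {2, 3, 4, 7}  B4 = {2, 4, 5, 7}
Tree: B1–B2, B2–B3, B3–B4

Yes; width 3.

Every vertex of G appears in some bag (union = {1, 2, 3, 4, 5, 6, 7}); every edge is covered by a bag; and for each vertex v the set of bags containing v is connected in the bag tree. The decomposition is therefore valid. The largest bag has 4 vertices, so the width is 3.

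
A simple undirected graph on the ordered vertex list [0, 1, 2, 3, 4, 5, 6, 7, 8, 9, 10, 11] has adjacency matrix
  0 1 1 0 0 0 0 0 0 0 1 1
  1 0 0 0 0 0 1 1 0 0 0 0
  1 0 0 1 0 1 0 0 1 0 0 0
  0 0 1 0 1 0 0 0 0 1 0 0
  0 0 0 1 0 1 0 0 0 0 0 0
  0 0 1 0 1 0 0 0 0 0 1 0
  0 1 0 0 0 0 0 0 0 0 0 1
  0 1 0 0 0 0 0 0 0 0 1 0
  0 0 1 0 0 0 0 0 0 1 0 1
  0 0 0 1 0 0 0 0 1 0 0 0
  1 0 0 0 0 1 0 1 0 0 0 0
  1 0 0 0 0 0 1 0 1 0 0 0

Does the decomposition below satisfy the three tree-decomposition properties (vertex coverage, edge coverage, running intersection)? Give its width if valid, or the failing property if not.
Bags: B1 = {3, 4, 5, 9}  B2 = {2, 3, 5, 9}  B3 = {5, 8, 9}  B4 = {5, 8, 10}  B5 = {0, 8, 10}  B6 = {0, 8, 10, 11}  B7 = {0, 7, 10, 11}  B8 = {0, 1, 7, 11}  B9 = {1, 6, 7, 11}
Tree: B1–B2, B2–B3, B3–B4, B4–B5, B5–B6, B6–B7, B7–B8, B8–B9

A tree decomposition must satisfy three properties: every vertex lies in some bag; for every edge, both endpoints lie together in some bag; and for every vertex, the bags containing it form a connected subtree. Here edge (2,8) lies in no bag, so the decomposition is invalid.

No — edge (2,8) lies in no bag.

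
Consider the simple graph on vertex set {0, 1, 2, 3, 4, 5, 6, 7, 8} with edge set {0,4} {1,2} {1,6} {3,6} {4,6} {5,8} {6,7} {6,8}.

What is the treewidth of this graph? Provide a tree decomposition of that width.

Treewidth 1.
One optimal decomposition is:
Bags: B1 = {0, 4}  B2 = {4, 6}  B3 = {1, 6}  B4 = {6, 8}  B5 = {5, 8}  B6 = {3, 6}  B7 = {1, 2}  B8 = {6, 7}
Tree: B1–B2, B2–B3, B2–B4, B4–B5, B4–B6, B3–B7, B3–B8

Each bag holds 2 vertices, so the decomposition has width 1, which upper-bounds the treewidth. G has an edge, so its treewidth is at least 1. Therefore the treewidth is 1.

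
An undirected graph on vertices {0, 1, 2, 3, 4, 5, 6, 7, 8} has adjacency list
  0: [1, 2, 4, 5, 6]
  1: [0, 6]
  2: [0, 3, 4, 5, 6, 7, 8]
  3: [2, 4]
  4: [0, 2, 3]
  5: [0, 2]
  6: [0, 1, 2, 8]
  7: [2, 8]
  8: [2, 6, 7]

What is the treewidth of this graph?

2

A width-2 tree decomposition is:
Bags: B1 = {0, 2, 6}  B2 = {0, 2, 4}  B3 = {0, 1, 6}  B4 = {2, 6, 8}  B5 = {2, 7, 8}  B6 = {2, 3, 4}  B7 = {0, 2, 5}
Tree: B1–B2, B1–B3, B1–B4, B4–B5, B2–B6, B2–B7
Every bag has size at most 3, so the width is 3 − 1 = 2 and tw(G) ≤ 2. For the lower bound, the 3 vertices {0, 1, 6} are pairwise adjacent, and any tree decomposition puts a clique entirely inside one bag — forcing width ≥ 2. The upper and lower bounds meet at 2, so that is the treewidth.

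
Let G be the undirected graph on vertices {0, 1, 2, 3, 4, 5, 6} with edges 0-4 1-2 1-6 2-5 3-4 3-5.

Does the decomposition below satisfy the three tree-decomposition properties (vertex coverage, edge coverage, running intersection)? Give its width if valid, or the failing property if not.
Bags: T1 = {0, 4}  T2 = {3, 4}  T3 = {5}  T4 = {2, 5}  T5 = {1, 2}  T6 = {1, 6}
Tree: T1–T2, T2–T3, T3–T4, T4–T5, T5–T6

No — edge (3,5) lies in no bag.

A tree decomposition must satisfy three properties: every vertex lies in some bag; for every edge, both endpoints lie together in some bag; and for every vertex, the bags containing it form a connected subtree. Here edge (3,5) lies in no bag, so the decomposition is invalid.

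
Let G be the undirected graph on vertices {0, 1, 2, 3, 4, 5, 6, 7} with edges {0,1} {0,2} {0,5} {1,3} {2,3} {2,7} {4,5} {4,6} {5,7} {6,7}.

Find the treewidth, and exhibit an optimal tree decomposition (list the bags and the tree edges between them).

Each bag holds 3 vertices, so the decomposition has width 2, which upper-bounds the treewidth. For the lower bound, G contains the cycle 1–3–2–0–1, so G is not a forest; only forests have treewidth ≤ 1, hence tw(G) ≥ 2. Therefore the treewidth is 2.

Treewidth 2.
Bags: B1 = {0, 1, 3}  B2 = {0, 2, 3}  B3 = {0, 2, 5}  B4 = {2, 5, 7}  B5 = {4, 5, 7}  B6 = {4, 6, 7}
Tree: B1–B2, B2–B3, B3–B4, B4–B5, B5–B6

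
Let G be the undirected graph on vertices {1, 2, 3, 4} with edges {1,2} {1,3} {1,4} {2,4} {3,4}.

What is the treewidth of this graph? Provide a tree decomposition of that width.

Treewidth 2.
One such decomposition:
Bags: B1 = {1, 3, 4}  B2 = {1, 2, 4}
Tree: B1–B2

The largest bag has 3 vertices, giving width 2; this decomposition certifies tw(G) ≤ 2. On the other hand G contains the 3-clique {1, 2, 4}. A clique must lie in a single bag of any decomposition, so no decomposition can have width below 2. Hence tw(G) = 2 exactly.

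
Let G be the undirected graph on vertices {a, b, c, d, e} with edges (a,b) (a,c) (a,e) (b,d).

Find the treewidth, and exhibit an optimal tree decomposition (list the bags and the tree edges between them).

Each bag holds 2 vertices, so the decomposition has width 1, which upper-bounds the treewidth. G has an edge, so its treewidth is at least 1. Therefore the treewidth is 1.

Treewidth 1.
One optimal decomposition is:
Bags: B1 = {a, e}  B2 = {a, b}  B3 = {b, d}  B4 = {a, c}
Tree: B1–B2, B2–B3, B1–B4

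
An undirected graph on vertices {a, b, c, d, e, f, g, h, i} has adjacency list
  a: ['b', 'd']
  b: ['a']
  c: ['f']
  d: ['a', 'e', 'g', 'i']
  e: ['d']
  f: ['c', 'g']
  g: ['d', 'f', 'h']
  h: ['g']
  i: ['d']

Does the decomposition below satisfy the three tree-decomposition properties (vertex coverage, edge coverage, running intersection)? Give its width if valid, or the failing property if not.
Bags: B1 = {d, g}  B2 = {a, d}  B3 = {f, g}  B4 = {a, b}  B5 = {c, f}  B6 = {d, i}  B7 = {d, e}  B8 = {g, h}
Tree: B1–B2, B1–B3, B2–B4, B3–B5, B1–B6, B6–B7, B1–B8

Every vertex of G appears in some bag (union = {a, b, c, d, e, f, g, h, i}); every edge is covered by a bag; and for each vertex v the set of bags containing v is connected in the bag tree. The decomposition is therefore valid. The largest bag has 2 vertices, so the width is 1.

Yes; width 1.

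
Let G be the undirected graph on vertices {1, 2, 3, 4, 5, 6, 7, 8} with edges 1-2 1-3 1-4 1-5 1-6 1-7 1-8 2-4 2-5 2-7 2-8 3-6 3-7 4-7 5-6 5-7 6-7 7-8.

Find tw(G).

3

A width-3 tree decomposition is:
Bags: B1 = {1, 5, 6, 7}  B2 = {1, 2, 5, 7}  B3 = {1, 2, 4, 7}  B4 = {1, 3, 6, 7}  B5 = {1, 2, 7, 8}
Tree: B1–B2, B2–B3, B1–B4, B3–B5
Every bag has size at most 4, so the width is 4 − 1 = 3 and tw(G) ≤ 3. For the lower bound, the 4 vertices {1, 2, 7, 8} are pairwise adjacent, and any tree decomposition puts a clique entirely inside one bag — forcing width ≥ 3. Hence tw(G) = 3 exactly.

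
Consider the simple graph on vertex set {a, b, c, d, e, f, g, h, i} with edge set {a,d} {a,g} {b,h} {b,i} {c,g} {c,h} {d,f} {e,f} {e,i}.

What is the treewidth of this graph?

2

A width-2 tree decomposition is:
Bags: B1 = {b, h, i}  B2 = {c, h, i}  B3 = {c, g, i}  B4 = {a, g, i}  B5 = {a, d, i}  B6 = {d, f, i}  B7 = {e, f, i}
Tree: B1–B2, B2–B3, B3–B4, B4–B5, B5–B6, B6–B7
Every bag has size at most 3, so the width is 3 − 1 = 2 and tw(G) ≤ 2. For the lower bound, G contains the cycle i–b–h–c–g–a–d–f–e–i, so G is not a forest; only forests have treewidth ≤ 1, hence tw(G) ≥ 2. Therefore the treewidth is 2.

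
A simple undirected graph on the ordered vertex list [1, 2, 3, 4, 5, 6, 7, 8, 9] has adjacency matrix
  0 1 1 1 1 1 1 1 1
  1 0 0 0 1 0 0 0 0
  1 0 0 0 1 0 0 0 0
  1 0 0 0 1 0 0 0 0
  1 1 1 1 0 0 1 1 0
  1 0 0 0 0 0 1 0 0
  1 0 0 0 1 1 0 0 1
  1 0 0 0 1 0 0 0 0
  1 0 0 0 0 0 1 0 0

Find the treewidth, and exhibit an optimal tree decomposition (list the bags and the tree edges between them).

Treewidth 2.
One such decomposition:
Bags: B1 = {1, 4, 5}  B2 = {1, 3, 5}  B3 = {1, 2, 5}  B4 = {1, 5, 7}  B5 = {1, 6, 7}  B6 = {1, 7, 9}  B7 = {1, 5, 8}
Tree: B1–B2, B1–B3, B1–B4, B4–B5, B4–B6, B4–B7

The largest bag has 3 vertices, giving width 2; this decomposition certifies tw(G) ≤ 2. Conversely, {1, 7, 9} is a clique of size 3, and the vertices of any clique must share a bag in every tree decomposition; so some bag has ≥ 3 vertices and tw(G) ≥ 2. Hence tw(G) = 2 exactly.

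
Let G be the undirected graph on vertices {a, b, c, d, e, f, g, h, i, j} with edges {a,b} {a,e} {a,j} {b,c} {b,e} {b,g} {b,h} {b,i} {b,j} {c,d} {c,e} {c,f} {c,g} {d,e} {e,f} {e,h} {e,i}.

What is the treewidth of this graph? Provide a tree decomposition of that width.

The largest bag has 3 vertices, giving width 2; this decomposition certifies tw(G) ≤ 2. For the lower bound, the 3 vertices {c, d, e} are pairwise adjacent, and any tree decomposition puts a clique entirely inside one bag — forcing width ≥ 2. The upper and lower bounds meet at 2, so that is the treewidth.

Treewidth 2.
Bags: B1 = {a, b, e}  B2 = {b, c, e}  B3 = {b, e, i}  B4 = {b, e, h}  B5 = {c, e, f}  B6 = {c, d, e}  B7 = {b, c, g}  B8 = {a, b, j}
Tree: B1–B2, B1–B3, B3–B4, B2–B5, B2–B6, B2–B7, B1–B8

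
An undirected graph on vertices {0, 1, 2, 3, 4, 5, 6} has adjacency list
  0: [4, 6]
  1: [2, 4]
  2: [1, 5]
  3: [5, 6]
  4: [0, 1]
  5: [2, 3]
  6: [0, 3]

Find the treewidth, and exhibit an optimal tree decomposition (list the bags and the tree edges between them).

Treewidth 2.
One optimal decomposition is:
Bags: B1 = {1, 2, 4}  B2 = {2, 4, 5}  B3 = {3, 4, 5}  B4 = {3, 4, 6}  B5 = {0, 4, 6}
Tree: B1–B2, B2–B3, B3–B4, B4–B5

Every bag has size at most 3, so the width is 3 − 1 = 2 and tw(G) ≤ 2. The edges 4–1–2–5–3–6–0–4 form a cycle, so G is not a tree and its treewidth is at least 2. Combining the bounds, tw(G) = 2.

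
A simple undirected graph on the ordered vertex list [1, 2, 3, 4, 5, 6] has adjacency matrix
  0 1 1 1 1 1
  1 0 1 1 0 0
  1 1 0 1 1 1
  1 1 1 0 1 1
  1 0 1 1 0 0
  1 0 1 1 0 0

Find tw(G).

A width-3 tree decomposition is:
Bags: B1 = {1, 3, 4, 6}  B2 = {1, 3, 4, 5}  B3 = {1, 2, 3, 4}
Tree: B1–B2, B1–B3
Every bag has size at most 4, so the width is 4 − 1 = 3 and tw(G) ≤ 3. For the lower bound, the 4 vertices {1, 2, 3, 4} are pairwise adjacent, and any tree decomposition puts a clique entirely inside one bag — forcing width ≥ 3. Combining the bounds, tw(G) = 3.

3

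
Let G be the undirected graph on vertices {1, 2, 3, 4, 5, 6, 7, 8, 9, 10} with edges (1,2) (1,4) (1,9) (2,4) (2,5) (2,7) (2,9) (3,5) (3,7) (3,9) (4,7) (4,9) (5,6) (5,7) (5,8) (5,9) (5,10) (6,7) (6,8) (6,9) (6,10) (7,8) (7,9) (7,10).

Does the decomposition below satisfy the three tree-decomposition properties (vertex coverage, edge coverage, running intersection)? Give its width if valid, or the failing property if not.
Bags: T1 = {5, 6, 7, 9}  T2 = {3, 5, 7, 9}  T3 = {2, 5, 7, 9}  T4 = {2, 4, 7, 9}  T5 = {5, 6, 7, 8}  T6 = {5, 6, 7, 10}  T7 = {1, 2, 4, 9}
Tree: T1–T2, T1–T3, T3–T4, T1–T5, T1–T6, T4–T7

Vertex coverage: the bags together contain {1, 2, 3, 4, 5, 6, 7, 8, 9, 10}, the full vertex set. Edge coverage: each edge of G has both endpoints in at least one bag. Running intersection: for every vertex, the bags containing it form a connected subtree. All three properties hold, so this is a valid tree decomposition of width max|bag| − 1 = 3, and hence tw(G) ≤ 3.

Yes; width 3.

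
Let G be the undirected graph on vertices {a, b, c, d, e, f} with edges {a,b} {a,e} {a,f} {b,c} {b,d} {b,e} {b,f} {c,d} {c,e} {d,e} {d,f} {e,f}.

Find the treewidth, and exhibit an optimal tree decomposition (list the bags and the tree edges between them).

Treewidth 3.
Bags: B1 = {b, c, d, e}  B2 = {b, d, e, f}  B3 = {a, b, e, f}
Tree: B1–B2, B2–B3

Every bag has size at most 4, so the width is 4 − 1 = 3 and tw(G) ≤ 3. On the other hand G contains the 4-clique {b, c, d, e}. A clique must lie in a single bag of any decomposition, so no decomposition can have width below 3. Hence tw(G) = 3 exactly.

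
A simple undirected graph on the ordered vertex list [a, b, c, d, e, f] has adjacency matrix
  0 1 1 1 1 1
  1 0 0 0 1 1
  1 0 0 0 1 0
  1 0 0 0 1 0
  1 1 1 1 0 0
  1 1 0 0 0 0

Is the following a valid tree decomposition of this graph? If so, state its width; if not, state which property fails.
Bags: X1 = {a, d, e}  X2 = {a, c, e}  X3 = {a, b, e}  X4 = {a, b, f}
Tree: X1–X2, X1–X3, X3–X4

Yes; width 2.

Checking the three conditions: (i) the bags cover all of {a, b, c, d, e, f}; (ii) for each edge, some bag contains both endpoints; (iii) the bags containing any fixed vertex form a subtree. All hold, so the decomposition is valid with width 3 − 1 = 2.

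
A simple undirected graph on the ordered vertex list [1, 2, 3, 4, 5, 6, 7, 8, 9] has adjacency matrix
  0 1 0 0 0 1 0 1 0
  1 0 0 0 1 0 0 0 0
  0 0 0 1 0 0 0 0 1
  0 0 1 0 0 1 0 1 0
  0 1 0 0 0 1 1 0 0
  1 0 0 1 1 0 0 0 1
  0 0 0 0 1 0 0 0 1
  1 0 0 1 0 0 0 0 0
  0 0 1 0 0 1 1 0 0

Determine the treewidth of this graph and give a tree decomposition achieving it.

Every bag has size at most 4, so the width is 4 − 1 = 3 and tw(G) ≤ 3. For the lower bound: the 4 vertex sets {3,7,9}, {4}, {6}, {1,2,5,8} are disjoint, each induces a connected subgraph, and every pair is joined by at least one edge of G. Contracting each set to a single vertex therefore yields K_{4} as a minor, and since treewidth is minor-monotone, tw(G) ≥ tw(K_{4}) = 3. The upper and lower bounds meet at 3, so that is the treewidth.

Treewidth 3.
One optimal decomposition is:
Bags: B1 = {3, 4, 7, 9}  B2 = {4, 6, 7, 9}  B3 = {4, 5, 6, 7}  B4 = {4, 5, 6, 8}  B5 = {1, 5, 6, 8}  B6 = {1, 2, 5, 8}
Tree: B1–B2, B2–B3, B3–B4, B4–B5, B5–B6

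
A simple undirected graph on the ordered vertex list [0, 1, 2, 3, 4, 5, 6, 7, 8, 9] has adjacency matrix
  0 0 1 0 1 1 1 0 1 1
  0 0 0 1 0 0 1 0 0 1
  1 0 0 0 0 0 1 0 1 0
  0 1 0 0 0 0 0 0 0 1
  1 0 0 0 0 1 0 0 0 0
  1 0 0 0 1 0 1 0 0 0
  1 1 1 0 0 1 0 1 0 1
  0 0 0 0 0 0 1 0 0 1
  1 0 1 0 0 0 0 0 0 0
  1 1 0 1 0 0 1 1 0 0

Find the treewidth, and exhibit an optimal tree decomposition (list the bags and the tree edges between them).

Each bag holds 3 vertices, so the decomposition has width 2, which upper-bounds the treewidth. For the lower bound, the 3 vertices {0, 2, 8} are pairwise adjacent, and any tree decomposition puts a clique entirely inside one bag — forcing width ≥ 2. Hence tw(G) = 2 exactly.

Treewidth 2.
One optimal decomposition is:
Bags: B1 = {0, 6, 9}  B2 = {0, 2, 6}  B3 = {6, 7, 9}  B4 = {0, 5, 6}  B5 = {1, 6, 9}  B6 = {0, 4, 5}  B7 = {1, 3, 9}  B8 = {0, 2, 8}
Tree: B1–B2, B1–B3, B1–B4, B3–B5, B4–B6, B5–B7, B2–B8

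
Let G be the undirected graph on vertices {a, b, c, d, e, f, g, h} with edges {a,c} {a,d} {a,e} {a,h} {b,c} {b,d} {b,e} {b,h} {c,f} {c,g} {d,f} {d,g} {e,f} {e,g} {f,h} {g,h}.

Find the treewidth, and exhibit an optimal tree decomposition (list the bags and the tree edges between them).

Treewidth 4.
One optimal decomposition is:
Bags: B1 = {a, b, d, f, g}  B2 = {a, b, e, f, g}  B3 = {a, b, f, g, h}  B4 = {a, b, c, f, g}
Tree: B1–B2, B2–B3, B3–B4

Each bag holds 5 vertices, so the decomposition has width 4, which upper-bounds the treewidth. For the lower bound: the 5 vertex sets {d,g}, {e,f}, {a,h}, {b}, {c} are disjoint, each induces a connected subgraph, and every pair is joined by at least one edge of G. Contracting each set to a single vertex therefore yields K_{5} as a minor, and since treewidth is minor-monotone, tw(G) ≥ tw(K_{5}) = 4. Combining the bounds, tw(G) = 4.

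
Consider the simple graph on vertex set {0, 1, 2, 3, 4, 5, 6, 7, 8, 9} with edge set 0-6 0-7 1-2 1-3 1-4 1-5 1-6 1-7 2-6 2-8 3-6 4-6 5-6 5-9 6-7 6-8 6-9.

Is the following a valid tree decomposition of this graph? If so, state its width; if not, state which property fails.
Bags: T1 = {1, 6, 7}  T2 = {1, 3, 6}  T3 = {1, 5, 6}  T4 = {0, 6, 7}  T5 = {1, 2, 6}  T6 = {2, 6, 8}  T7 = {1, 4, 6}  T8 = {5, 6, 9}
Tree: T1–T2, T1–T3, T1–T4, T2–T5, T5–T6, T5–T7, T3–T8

Yes; width 2.

Every vertex of G appears in some bag (union = {0, 1, 2, 3, 4, 5, 6, 7, 8, 9}); every edge is covered by a bag; and for each vertex v the set of bags containing v is connected in the bag tree. The decomposition is therefore valid. The largest bag has 3 vertices, so the width is 2.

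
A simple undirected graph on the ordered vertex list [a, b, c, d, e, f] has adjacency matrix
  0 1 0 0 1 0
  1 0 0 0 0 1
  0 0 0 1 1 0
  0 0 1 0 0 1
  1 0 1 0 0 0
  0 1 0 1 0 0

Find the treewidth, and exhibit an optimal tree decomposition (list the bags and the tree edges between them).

Treewidth 2.
One optimal decomposition is:
Bags: B1 = {c, d, f}  B2 = {b, c, f}  B3 = {a, b, c}  B4 = {a, c, e}
Tree: B1–B2, B2–B3, B3–B4

Every bag has size at most 3, so the width is 3 − 1 = 2 and tw(G) ≤ 2. Since c–d–f–b–a–e–c is a cycle in G, G is not acyclic. Forests are exactly the graphs of treewidth ≤ 1, so tw(G) ≥ 2. Combining the bounds, tw(G) = 2.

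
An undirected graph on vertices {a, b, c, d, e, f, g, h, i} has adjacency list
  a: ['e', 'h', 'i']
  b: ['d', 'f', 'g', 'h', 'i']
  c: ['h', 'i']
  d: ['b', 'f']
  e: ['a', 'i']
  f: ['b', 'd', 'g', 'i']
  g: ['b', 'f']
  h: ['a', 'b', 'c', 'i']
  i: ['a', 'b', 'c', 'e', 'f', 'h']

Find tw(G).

2

A width-2 tree decomposition is:
Bags: B1 = {b, h, i}  B2 = {c, h, i}  B3 = {b, f, i}  B4 = {b, f, g}  B5 = {a, h, i}  B6 = {a, e, i}  B7 = {b, d, f}
Tree: B1–B2, B1–B3, B3–B4, B1–B5, B5–B6, B4–B7
Each bag holds 3 vertices, so the decomposition has width 2, which upper-bounds the treewidth. On the other hand G contains the 3-clique {b, d, f}. A clique must lie in a single bag of any decomposition, so no decomposition can have width below 2. Combining the bounds, tw(G) = 2.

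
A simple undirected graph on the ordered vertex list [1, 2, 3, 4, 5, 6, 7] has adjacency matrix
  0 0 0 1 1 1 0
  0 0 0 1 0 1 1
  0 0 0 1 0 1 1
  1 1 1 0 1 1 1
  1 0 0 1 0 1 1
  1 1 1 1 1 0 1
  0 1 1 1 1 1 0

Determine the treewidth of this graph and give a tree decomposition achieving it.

The largest bag has 4 vertices, giving width 3; this decomposition certifies tw(G) ≤ 3. Conversely, {1, 4, 5, 6} is a clique of size 4, and the vertices of any clique must share a bag in every tree decomposition; so some bag has ≥ 4 vertices and tw(G) ≥ 3. Therefore the treewidth is 3.

Treewidth 3.
Bags: B1 = {4, 5, 6, 7}  B2 = {2, 4, 6, 7}  B3 = {1, 4, 5, 6}  B4 = {3, 4, 6, 7}
Tree: B1–B2, B1–B3, B1–B4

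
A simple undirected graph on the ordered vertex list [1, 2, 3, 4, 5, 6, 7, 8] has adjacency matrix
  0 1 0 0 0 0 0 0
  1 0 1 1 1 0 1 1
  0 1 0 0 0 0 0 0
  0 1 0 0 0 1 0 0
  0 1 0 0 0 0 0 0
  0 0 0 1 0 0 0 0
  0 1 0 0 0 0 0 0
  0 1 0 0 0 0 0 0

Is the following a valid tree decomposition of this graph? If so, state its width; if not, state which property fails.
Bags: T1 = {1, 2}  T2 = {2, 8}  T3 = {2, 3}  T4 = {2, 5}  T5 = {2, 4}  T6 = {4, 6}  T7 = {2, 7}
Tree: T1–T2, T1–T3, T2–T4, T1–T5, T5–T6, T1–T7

Yes; width 1.

Checking the three conditions: (i) the bags cover all of {1, 2, 3, 4, 5, 6, 7, 8}; (ii) for each edge, some bag contains both endpoints; (iii) the bags containing any fixed vertex form a subtree. All hold, so the decomposition is valid with width 2 − 1 = 1.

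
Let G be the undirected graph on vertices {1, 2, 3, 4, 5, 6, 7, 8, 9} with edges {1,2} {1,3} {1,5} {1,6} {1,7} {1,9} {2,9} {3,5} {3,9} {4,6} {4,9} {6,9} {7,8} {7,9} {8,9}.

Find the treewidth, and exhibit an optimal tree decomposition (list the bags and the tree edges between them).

Treewidth 2.
Bags: B1 = {1, 3, 9}  B2 = {1, 6, 9}  B3 = {1, 7, 9}  B4 = {1, 2, 9}  B5 = {7, 8, 9}  B6 = {4, 6, 9}  B7 = {1, 3, 5}
Tree: B1–B2, B2–B3, B3–B4, B3–B5, B2–B6, B1–B7

The largest bag has 3 vertices, giving width 2; this decomposition certifies tw(G) ≤ 2. On the other hand G contains the 3-clique {7, 8, 9}. A clique must lie in a single bag of any decomposition, so no decomposition can have width below 2. Hence tw(G) = 2 exactly.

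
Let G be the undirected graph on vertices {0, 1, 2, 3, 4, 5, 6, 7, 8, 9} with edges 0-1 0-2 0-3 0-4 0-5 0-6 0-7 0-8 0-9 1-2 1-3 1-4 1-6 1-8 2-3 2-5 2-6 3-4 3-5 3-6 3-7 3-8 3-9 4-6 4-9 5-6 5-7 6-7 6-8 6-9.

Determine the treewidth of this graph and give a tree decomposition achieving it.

Treewidth 4.
Bags: B1 = {0, 1, 2, 3, 6}  B2 = {0, 1, 3, 6, 8}  B3 = {0, 1, 3, 4, 6}  B4 = {0, 2, 3, 5, 6}  B5 = {0, 3, 4, 6, 9}  B6 = {0, 3, 5, 6, 7}
Tree: B1–B2, B2–B3, B1–B4, B3–B5, B4–B6

Each bag holds 5 vertices, so the decomposition has width 4, which upper-bounds the treewidth. For the lower bound, the 5 vertices {0, 1, 3, 6, 8} are pairwise adjacent, and any tree decomposition puts a clique entirely inside one bag — forcing width ≥ 4. Combining the bounds, tw(G) = 4.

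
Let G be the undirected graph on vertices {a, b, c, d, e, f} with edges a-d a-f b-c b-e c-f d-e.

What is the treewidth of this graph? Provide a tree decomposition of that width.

Treewidth 2.
One optimal decomposition is:
Bags: B1 = {b, c, e}  B2 = {c, e, f}  B3 = {a, e, f}  B4 = {a, d, e}
Tree: B1–B2, B2–B3, B3–B4

Each bag holds 3 vertices, so the decomposition has width 2, which upper-bounds the treewidth. For the lower bound, G contains the cycle e–b–c–f–a–d–e, so G is not a forest; only forests have treewidth ≤ 1, hence tw(G) ≥ 2. The upper and lower bounds meet at 2, so that is the treewidth.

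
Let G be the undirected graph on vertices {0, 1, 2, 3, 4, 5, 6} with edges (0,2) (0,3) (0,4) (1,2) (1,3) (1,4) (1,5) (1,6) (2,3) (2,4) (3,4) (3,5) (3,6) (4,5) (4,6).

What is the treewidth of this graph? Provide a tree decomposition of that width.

Treewidth 3.
One optimal decomposition is:
Bags: B1 = {1, 2, 3, 4}  B2 = {1, 3, 4, 5}  B3 = {1, 3, 4, 6}  B4 = {0, 2, 3, 4}
Tree: B1–B2, B1–B3, B1–B4

Each bag holds 4 vertices, so the decomposition has width 3, which upper-bounds the treewidth. On the other hand G contains the 4-clique {0, 2, 3, 4}. A clique must lie in a single bag of any decomposition, so no decomposition can have width below 3. The upper and lower bounds meet at 3, so that is the treewidth.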